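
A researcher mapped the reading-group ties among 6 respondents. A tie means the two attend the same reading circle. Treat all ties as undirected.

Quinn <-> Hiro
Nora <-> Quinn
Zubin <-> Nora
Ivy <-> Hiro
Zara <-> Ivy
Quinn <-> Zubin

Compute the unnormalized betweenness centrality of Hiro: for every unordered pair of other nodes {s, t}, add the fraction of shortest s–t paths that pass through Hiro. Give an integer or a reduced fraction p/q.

6

Pairs whose geodesics pass through Hiro — Ivy–Zubin: 1; Ivy–Nora: 1; Ivy–Quinn: 1; Zara–Zubin: 1; Zara–Nora: 1; Zara–Quinn: 1.
All other pairs contribute 0.
Summing the contributions gives betweenness(Hiro) = 6.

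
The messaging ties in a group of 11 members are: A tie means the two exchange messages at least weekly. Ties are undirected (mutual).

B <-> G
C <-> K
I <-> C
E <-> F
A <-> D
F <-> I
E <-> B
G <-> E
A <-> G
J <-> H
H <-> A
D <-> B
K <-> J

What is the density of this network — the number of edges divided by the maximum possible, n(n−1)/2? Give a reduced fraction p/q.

13/55

There are 13 edges and 11 nodes, so the maximum possible is C(11,2) = 55.
Density = 13/55.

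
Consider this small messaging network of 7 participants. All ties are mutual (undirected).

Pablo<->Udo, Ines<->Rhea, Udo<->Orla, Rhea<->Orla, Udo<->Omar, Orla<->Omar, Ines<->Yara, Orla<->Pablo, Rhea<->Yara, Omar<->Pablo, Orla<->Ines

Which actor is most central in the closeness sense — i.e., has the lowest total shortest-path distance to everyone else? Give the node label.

Orla

Farness (sum of distances to all others) for each node — Ines:9, Omar:10, Orla:7, Pablo:10, Rhea:9, Udo:10, Yara:13.
The smallest farness is 7, for Orla, so Orla has the highest closeness.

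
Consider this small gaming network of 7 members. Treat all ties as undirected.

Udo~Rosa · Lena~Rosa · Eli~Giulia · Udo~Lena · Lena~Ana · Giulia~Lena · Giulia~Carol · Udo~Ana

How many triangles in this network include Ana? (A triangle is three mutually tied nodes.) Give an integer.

1

Ana's neighbors: Lena and Udo.
Neighbor pairs that are themselves tied: Ana–Lena–Udo. Each forms one triangle with Ana, for 1 in total.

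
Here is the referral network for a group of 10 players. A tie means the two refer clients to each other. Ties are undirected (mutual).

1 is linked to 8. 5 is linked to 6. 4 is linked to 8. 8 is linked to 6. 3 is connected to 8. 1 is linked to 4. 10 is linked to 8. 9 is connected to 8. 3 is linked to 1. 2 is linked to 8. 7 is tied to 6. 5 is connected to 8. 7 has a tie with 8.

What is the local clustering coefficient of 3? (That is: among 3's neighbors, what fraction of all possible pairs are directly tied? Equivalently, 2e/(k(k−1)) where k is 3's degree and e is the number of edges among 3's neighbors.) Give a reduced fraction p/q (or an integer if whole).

3's neighbors: 1 and 8 (k = 2).
Possible neighbor pairs: C(2,2) = 1. Edges among them: 1–8 → e = 1.
Clustering(3) = 1/1.

1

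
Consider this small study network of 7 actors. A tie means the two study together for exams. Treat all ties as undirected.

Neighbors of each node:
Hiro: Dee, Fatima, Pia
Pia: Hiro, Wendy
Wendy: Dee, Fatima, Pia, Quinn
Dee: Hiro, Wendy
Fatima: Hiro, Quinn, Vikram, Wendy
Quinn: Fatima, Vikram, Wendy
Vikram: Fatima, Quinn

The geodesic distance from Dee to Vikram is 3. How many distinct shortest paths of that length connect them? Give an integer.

The shortest distance is 3. The length-3 paths are: Dee–Wendy–Quinn–Vikram; Dee–Wendy–Fatima–Vikram; Dee–Hiro–Fatima–Vikram.
That gives 3 distinct shortest paths.

3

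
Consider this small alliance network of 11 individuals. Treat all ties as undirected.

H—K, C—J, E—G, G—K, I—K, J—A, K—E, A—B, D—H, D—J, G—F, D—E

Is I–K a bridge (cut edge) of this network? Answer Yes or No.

Without the I–K edge there is no alternate route between I and K, so the network disconnects. It is a bridge.

Yes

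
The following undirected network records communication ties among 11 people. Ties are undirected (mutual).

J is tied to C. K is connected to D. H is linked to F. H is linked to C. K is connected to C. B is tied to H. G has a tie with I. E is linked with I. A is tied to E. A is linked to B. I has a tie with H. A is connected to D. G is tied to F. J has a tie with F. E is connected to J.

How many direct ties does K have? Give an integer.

2

K is directly tied to C and D. That is 2 neighbors, so the degree of K is 2.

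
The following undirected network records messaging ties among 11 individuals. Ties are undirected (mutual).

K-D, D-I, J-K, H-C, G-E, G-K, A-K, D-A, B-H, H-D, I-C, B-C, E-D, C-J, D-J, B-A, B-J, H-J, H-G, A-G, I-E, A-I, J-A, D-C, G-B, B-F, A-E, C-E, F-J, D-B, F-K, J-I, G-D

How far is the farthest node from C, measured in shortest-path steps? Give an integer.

2

Distances from C: A:2, B:1, D:1, E:1, F:2, G:2, H:1, I:1, J:1, K:2.
The largest is 2 (to K, F, A, and G), so the eccentricity of C is 2.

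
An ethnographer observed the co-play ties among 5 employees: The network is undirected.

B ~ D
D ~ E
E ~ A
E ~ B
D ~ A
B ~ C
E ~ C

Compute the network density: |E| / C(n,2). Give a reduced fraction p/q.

7/10

There are 7 edges and 5 nodes, so the maximum possible is C(5,2) = 10.
Density = 7/10.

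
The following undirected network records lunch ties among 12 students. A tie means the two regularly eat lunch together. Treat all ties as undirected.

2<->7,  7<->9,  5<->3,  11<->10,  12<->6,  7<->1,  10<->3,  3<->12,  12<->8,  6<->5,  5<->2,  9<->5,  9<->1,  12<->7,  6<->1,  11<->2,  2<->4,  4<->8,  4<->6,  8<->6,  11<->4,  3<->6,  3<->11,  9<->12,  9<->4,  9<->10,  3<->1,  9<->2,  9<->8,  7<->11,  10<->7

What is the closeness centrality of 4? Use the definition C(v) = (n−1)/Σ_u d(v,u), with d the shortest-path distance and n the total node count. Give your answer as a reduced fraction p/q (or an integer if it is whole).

Distances from 4: 1:2, 2:1, 3:2, 5:2, 6:1, 7:2, 8:1, 9:1, 10:2, 11:1, 12:2. Sum = 17.
n = 12, so closeness = 11/17.

11/17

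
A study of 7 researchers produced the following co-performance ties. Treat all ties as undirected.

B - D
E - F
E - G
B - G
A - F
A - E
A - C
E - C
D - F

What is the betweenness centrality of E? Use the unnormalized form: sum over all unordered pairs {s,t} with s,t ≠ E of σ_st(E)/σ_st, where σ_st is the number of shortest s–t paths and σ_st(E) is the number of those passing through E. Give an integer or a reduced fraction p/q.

11/2

Pairs whose geodesics pass through E — G–C: 1; G–A: 1; G–F: 1; C–F: 1/2; C–D: 1/2; C–B: 1; A–B: 1/2.
All other pairs contribute 0.
Summing the contributions gives betweenness(E) = 11/2.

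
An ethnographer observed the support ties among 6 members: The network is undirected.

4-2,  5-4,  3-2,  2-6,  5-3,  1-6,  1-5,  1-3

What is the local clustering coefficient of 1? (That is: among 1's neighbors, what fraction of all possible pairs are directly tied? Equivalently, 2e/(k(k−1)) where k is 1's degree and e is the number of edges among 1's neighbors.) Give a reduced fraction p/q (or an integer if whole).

1/3

1's neighbors: 3, 5, and 6 (k = 3).
Possible neighbor pairs: C(3,2) = 3. Edges among them: 3–5 → e = 1.
Clustering(1) = 1/3.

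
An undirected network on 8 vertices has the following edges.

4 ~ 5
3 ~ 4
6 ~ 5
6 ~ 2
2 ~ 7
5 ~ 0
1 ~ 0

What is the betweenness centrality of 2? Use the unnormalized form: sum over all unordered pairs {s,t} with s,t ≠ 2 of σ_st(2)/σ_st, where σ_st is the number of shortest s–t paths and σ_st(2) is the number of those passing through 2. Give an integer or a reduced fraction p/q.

6

Pairs whose geodesics pass through 2 — 1–7: 1; 7–0: 1; 7–4: 1; 7–3: 1; 7–6: 1; 7–5: 1.
All other pairs contribute 0.
Summing the contributions gives betweenness(2) = 6.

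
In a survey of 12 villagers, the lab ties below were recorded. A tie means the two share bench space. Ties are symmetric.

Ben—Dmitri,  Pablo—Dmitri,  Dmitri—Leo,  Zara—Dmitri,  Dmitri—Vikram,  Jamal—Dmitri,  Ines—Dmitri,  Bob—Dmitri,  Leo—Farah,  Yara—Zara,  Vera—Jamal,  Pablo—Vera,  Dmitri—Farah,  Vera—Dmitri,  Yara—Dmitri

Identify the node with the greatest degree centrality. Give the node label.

Dmitri

Degrees — Ben:1, Bob:1, Dmitri:11, Farah:2, Ines:1, Jamal:2, Leo:2, Pablo:2, Vera:3, Vikram:1, Yara:2, Zara:2.
The maximum is 11, attained only by Dmitri.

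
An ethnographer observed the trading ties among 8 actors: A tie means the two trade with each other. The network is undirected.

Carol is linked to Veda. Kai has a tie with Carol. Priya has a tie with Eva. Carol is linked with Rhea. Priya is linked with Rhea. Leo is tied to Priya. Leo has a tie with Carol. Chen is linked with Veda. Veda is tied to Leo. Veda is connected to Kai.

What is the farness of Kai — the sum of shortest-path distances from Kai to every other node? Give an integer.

Distances from Kai: Carol:1, Chen:2, Eva:4, Leo:2, Priya:3, Rhea:2, Veda:1.
Sum = 1 + 2 + 4 + 2 + 3 + 2 + 1 = 15.

15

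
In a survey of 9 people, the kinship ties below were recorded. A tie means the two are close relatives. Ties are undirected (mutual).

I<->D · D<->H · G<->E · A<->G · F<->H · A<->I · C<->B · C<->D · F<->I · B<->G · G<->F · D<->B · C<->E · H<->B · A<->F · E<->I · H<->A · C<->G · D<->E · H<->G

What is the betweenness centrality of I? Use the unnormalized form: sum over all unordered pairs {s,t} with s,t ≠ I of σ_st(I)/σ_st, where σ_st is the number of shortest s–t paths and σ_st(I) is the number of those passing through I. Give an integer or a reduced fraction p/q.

2

Pairs whose geodesics pass through I — E–A: 1/2; E–F: 1/2; D–A: 1/2; D–F: 1/2.
All other pairs contribute 0.
Summing the contributions gives betweenness(I) = 2.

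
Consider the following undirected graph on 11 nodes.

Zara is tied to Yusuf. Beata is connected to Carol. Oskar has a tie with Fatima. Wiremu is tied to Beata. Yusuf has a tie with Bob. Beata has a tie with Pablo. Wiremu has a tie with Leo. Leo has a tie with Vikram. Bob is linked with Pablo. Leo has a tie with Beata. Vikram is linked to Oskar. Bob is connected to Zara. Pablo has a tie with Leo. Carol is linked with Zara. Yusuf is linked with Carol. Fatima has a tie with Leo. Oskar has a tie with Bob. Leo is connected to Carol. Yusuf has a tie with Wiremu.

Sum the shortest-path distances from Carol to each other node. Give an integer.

17

Distances from Carol: Beata:1, Bob:2, Fatima:2, Leo:1, Oskar:3, Pablo:2, Vikram:2, Wiremu:2, Yusuf:1, Zara:1.
Sum = 1 + 2 + 2 + 1 + 3 + 2 + 2 + 2 + 1 + 1 = 17.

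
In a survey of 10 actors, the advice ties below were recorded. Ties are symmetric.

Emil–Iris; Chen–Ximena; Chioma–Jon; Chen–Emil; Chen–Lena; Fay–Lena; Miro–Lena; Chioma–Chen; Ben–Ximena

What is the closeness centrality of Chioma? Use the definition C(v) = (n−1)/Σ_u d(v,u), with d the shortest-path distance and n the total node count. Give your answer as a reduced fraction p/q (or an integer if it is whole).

9/20

Distances from Chioma: Ben:3, Chen:1, Emil:2, Fay:3, Iris:3, Jon:1, Lena:2, Miro:3, Ximena:2. Sum = 20.
n = 10, so closeness = 9/20.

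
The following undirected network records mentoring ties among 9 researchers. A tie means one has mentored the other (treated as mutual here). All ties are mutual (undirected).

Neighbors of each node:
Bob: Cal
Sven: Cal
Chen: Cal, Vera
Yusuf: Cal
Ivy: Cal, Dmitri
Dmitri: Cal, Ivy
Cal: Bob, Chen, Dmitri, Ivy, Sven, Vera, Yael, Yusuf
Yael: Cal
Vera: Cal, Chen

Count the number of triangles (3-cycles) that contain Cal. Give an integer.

Cal's neighbors: Bob, Chen, Dmitri, Ivy, Sven, Vera, Yael, and Yusuf.
Neighbor pairs that are themselves tied: Cal–Chen–Vera; Cal–Dmitri–Ivy. Each forms one triangle with Cal, for 2 in total.

2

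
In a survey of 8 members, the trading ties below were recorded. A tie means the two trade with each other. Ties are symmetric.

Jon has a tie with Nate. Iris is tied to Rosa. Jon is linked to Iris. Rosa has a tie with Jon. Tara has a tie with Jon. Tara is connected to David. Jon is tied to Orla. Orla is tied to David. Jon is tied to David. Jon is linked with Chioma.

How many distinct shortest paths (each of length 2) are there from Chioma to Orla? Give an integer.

1

The shortest distance is 2, and the only length-2 path is Chioma–Jon–Orla. So there is exactly 1 shortest path.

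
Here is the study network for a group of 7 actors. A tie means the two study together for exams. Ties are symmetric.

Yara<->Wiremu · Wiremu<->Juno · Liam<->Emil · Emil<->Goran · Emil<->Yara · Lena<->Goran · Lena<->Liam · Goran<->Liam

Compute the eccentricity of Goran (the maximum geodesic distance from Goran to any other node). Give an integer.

Distances from Goran: Emil:1, Juno:4, Lena:1, Liam:1, Wiremu:3, Yara:2.
The largest is 4 (to Juno), so the eccentricity of Goran is 4.

4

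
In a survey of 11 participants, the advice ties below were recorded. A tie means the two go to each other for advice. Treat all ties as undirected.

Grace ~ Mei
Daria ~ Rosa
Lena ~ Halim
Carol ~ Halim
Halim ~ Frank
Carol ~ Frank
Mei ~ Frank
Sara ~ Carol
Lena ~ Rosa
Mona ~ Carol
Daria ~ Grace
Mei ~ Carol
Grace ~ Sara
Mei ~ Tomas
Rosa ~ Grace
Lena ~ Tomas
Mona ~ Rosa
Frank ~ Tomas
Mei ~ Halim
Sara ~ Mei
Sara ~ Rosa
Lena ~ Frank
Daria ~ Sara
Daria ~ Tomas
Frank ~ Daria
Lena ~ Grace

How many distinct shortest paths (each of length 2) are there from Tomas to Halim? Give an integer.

The shortest distance is 2. The length-2 paths are: Tomas–Lena–Halim; Tomas–Mei–Halim; Tomas–Frank–Halim.
That gives 3 distinct shortest paths.

3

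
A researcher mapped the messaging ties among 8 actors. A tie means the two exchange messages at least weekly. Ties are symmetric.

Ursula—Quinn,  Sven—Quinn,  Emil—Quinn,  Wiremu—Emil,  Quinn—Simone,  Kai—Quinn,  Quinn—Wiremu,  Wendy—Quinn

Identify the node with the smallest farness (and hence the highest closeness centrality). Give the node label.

Quinn

Farness (sum of distances to all others) for each node — Emil:12, Kai:13, Quinn:7, Simone:13, Sven:13, Ursula:13, Wendy:13, Wiremu:12.
The smallest farness is 7, for Quinn, so Quinn has the highest closeness.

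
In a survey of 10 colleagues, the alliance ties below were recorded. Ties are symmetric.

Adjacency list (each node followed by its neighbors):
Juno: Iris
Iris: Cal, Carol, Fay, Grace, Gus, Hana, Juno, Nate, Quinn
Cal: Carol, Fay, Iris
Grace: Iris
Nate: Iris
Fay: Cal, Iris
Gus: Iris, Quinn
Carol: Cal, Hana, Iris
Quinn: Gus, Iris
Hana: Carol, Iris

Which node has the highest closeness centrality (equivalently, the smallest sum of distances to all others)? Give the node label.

Farness (sum of distances to all others) for each node — Cal:15, Carol:15, Fay:16, Grace:17, Gus:16, Hana:16, Iris:9, Juno:17, Nate:17, Quinn:16.
The smallest farness is 9, for Iris, so Iris has the highest closeness.

Iris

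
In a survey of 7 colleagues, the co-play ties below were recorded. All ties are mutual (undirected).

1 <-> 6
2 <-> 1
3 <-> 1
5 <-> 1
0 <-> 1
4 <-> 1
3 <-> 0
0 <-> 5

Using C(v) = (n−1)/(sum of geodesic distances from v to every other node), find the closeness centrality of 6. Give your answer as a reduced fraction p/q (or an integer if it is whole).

6/11

Distances from 6: 0:2, 1:1, 2:2, 3:2, 4:2, 5:2. Sum = 11.
n = 7, so closeness = 6/11.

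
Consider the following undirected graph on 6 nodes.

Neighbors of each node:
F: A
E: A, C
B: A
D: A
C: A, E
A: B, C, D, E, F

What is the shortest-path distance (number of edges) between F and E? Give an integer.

One shortest route is F – A – E, which uses 2 edges, and F and E are not directly tied, so nothing shorter exists. So d(F,E) = 2.

2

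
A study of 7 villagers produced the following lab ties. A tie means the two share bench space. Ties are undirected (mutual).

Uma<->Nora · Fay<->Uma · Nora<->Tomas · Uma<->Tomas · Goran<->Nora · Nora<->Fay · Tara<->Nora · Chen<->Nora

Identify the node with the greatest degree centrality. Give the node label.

Degrees — Chen:1, Fay:2, Goran:1, Nora:6, Tara:1, Tomas:2, Uma:3.
The maximum is 6, attained only by Nora.

Nora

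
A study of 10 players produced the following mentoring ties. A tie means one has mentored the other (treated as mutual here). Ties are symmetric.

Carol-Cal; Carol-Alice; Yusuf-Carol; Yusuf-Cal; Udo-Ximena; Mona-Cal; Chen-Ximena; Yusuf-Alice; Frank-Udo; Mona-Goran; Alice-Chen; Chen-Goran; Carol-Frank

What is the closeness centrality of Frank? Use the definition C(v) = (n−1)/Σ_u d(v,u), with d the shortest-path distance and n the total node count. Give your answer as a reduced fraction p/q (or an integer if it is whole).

Distances from Frank: Alice:2, Cal:2, Carol:1, Chen:3, Goran:4, Mona:3, Udo:1, Ximena:2, Yusuf:2. Sum = 20.
n = 10, so closeness = 9/20.

9/20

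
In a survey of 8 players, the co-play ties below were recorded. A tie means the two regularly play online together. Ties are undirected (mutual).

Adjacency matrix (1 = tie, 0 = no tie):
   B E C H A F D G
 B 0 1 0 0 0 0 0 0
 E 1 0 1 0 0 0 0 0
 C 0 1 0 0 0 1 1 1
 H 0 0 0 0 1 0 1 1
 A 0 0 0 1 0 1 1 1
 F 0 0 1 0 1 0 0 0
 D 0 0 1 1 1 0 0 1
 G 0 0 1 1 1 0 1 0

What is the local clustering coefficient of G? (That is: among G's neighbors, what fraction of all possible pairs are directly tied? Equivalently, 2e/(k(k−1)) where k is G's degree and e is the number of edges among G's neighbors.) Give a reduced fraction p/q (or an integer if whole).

G's neighbors: A, C, D, and H (k = 4).
Possible neighbor pairs: C(4,2) = 6. Edges among them: A–D, A–H, C–D, D–H → e = 4.
Clustering(G) = 4/6 = 2/3.

2/3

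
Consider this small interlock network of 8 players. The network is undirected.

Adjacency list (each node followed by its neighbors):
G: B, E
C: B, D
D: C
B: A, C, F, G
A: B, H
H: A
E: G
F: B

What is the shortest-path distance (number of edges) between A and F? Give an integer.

2

One shortest route is A – B – F, which uses 2 edges, and A and F are not directly tied, so nothing shorter exists. So d(A,F) = 2.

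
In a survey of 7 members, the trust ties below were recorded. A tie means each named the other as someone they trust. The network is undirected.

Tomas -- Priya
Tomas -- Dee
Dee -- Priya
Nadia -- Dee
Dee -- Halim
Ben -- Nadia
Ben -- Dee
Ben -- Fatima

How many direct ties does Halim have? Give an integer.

Halim is directly tied to Dee. That is 1 neighbor, so the degree of Halim is 1.

1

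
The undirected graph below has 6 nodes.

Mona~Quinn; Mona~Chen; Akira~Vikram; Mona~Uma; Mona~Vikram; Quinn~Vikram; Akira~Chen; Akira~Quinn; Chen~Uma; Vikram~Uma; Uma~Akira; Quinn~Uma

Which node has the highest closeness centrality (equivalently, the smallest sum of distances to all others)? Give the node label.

Uma

Farness (sum of distances to all others) for each node — Akira:6, Chen:7, Mona:6, Quinn:6, Uma:5, Vikram:6.
The smallest farness is 5, for Uma, so Uma has the highest closeness.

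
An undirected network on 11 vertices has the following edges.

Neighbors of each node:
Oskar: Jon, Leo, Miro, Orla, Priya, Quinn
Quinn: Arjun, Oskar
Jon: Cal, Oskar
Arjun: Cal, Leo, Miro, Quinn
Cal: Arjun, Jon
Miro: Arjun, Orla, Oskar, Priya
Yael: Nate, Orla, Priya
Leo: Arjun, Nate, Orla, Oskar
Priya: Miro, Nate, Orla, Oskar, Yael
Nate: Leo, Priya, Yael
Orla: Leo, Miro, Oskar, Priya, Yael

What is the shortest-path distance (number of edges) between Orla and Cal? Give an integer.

3

One shortest route is Orla – Oskar – Jon – Cal, which uses 3 edges, and at distance 2 from Orla we only reach {Arjun, Jon, Nate, Quinn}, which does not include Cal. So d(Orla,Cal) = 3.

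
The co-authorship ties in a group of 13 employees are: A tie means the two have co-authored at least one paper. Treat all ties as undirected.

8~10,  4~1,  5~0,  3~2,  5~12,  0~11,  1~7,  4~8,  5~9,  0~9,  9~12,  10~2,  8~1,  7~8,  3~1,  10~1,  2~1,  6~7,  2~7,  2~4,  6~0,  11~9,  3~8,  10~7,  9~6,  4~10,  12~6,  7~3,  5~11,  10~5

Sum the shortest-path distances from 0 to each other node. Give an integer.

25

Distances from 0: 1:3, 2:3, 3:3, 4:3, 5:1, 6:1, 7:2, 8:3, 9:1, 10:2, 11:1, 12:2.
Sum = 3 + 3 + 3 + 3 + 1 + 1 + 2 + 3 + 1 + 2 + 1 + 2 = 25.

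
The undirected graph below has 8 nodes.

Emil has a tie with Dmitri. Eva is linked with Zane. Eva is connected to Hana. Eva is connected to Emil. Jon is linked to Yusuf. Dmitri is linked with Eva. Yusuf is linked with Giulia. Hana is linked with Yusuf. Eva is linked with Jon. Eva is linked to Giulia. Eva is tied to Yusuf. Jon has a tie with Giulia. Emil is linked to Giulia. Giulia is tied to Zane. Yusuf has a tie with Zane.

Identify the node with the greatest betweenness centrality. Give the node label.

Unnormalized betweenness of each node: Dmitri:0, Emil:1/2, Eva:53/6, Giulia:11/6, Hana:0, Jon:0, Yusuf:11/6, Zane:0.
Eva has the largest value, 53/6, making it the main broker — the node through which the most shortest paths run.

Eva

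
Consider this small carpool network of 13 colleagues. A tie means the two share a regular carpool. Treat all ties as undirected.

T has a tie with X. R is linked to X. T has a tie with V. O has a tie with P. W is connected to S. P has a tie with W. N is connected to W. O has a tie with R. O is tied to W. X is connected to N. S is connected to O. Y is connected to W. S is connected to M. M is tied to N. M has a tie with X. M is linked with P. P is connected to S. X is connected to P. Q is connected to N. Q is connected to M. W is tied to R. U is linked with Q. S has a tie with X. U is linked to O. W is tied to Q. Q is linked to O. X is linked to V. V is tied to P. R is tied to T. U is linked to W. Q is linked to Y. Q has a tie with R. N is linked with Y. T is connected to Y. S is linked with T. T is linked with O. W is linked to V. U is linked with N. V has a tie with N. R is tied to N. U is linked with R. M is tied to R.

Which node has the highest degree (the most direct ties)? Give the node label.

W

Degrees — M:6, N:8, O:7, P:6, Q:7, R:8, S:6, T:6, U:5, V:5, W:9, X:7, Y:4.
The maximum is 9, attained only by W.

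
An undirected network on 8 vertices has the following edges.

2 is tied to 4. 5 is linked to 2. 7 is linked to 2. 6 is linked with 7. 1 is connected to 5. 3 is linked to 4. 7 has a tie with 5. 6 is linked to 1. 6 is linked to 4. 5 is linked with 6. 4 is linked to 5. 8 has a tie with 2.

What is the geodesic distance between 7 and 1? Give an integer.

2

One shortest route is 7 – 5 – 1, which uses 2 edges, and 7 and 1 are not directly tied, so nothing shorter exists. So d(7,1) = 2.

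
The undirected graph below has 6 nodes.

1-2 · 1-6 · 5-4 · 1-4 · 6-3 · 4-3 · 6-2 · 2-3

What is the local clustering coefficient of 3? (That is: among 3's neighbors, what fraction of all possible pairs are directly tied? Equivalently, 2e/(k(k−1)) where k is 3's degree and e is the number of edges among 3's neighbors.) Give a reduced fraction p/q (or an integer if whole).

1/3

3's neighbors: 2, 4, and 6 (k = 3).
Possible neighbor pairs: C(3,2) = 3. Edges among them: 2–6 → e = 1.
Clustering(3) = 1/3.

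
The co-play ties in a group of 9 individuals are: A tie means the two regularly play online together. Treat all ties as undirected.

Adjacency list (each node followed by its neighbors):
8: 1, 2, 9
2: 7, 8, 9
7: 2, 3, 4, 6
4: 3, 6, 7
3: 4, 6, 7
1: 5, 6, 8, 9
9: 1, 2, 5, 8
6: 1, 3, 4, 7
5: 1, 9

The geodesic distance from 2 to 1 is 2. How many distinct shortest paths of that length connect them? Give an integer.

The shortest distance is 2. The length-2 paths are: 2–8–1; 2–9–1.
That gives 2 distinct shortest paths.

2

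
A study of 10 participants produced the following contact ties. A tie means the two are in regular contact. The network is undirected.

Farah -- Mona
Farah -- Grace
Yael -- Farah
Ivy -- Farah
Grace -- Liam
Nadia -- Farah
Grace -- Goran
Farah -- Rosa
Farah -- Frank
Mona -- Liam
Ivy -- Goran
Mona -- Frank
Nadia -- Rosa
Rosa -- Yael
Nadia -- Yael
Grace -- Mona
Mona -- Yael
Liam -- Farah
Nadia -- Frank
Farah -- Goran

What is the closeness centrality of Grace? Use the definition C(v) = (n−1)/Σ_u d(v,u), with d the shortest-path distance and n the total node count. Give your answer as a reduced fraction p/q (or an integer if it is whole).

9/14

Distances from Grace: Farah:1, Frank:2, Goran:1, Ivy:2, Liam:1, Mona:1, Nadia:2, Rosa:2, Yael:2. Sum = 14.
n = 10, so closeness = 9/14.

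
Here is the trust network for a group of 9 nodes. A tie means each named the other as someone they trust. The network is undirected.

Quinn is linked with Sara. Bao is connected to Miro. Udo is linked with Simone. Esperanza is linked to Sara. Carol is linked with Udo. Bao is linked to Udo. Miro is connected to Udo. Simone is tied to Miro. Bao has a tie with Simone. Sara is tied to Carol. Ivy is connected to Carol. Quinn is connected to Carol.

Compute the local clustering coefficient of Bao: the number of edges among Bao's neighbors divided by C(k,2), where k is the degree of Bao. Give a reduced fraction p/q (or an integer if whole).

1

Bao's neighbors: Miro, Simone, and Udo (k = 3).
Possible neighbor pairs: C(3,2) = 3. Edges among them: Miro–Simone, Miro–Udo, Simone–Udo → e = 3.
Clustering(Bao) = 3/3 = 1.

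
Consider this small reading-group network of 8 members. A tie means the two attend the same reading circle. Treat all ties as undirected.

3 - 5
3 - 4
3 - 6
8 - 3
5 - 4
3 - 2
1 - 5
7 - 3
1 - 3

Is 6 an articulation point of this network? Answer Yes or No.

Even without 6, every remaining node can still reach every other (the residual graph is connected), so 6 is not a cut vertex.

No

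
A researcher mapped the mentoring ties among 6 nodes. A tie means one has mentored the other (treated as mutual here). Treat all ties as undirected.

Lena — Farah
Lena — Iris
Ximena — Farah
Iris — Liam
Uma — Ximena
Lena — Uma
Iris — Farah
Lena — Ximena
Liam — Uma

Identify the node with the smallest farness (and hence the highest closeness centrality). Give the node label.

Farness (sum of distances to all others) for each node — Farah:7, Iris:7, Lena:6, Liam:8, Uma:7, Ximena:7.
The smallest farness is 6, for Lena, so Lena has the highest closeness.

Lena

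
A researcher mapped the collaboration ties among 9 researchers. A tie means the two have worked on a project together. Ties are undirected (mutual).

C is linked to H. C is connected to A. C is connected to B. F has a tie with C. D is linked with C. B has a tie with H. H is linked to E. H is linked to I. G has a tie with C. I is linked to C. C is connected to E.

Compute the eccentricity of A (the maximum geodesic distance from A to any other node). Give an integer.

2

Distances from A: B:2, C:1, D:2, E:2, F:2, G:2, H:2, I:2.
The largest is 2 (to F, E, G, H, D, I, and B), so the eccentricity of A is 2.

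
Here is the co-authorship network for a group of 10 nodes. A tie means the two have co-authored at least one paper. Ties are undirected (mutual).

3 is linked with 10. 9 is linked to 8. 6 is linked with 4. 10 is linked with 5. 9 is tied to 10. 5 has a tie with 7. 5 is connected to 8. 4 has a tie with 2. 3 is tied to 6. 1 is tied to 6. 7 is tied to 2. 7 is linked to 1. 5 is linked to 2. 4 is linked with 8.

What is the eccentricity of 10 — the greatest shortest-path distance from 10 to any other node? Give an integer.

Distances from 10: 1:3, 2:2, 3:1, 4:3, 5:1, 6:2, 7:2, 8:2, 9:1.
The largest is 3 (to 4 and 1), so the eccentricity of 10 is 3.

3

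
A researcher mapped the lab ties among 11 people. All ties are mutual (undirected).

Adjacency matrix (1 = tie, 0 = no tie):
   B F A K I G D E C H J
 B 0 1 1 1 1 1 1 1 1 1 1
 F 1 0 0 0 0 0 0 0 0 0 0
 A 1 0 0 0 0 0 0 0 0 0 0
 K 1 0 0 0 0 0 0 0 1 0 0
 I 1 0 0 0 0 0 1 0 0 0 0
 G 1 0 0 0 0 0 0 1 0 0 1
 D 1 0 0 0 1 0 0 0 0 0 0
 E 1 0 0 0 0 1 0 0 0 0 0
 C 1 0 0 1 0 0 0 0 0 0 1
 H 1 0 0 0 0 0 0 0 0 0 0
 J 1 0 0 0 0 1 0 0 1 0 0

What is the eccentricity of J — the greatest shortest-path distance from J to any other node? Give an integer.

Distances from J: A:2, B:1, C:1, D:2, E:2, F:2, G:1, H:2, I:2, K:2.
The largest is 2 (to F, A, K, I, D, E, and H), so the eccentricity of J is 2.

2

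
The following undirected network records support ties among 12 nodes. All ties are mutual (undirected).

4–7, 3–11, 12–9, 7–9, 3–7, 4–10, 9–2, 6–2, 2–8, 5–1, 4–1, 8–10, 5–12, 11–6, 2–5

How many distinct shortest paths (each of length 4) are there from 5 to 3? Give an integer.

4

The shortest distance is 4. The length-4 paths are: 5–2–6–11–3; 5–1–4–7–3; 5–12–9–7–3; 5–2–9–7–3.
That gives 4 distinct shortest paths.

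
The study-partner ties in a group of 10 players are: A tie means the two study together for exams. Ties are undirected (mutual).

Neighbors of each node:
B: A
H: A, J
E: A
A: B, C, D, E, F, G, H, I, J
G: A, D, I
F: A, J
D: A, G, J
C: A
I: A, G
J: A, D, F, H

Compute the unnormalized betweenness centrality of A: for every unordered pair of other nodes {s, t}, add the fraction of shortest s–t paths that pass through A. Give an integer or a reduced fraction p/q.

57/2

Pairs whose geodesics pass through A — F–D: 1/2; F–E: 1; F–H: 1/2; F–I: 1; F–G: 1; F–B: 1; F–C: 1; D–E: 1; D–H: 1/2; D–I: 1/2; D–B: 1; D–C: 1; E–H: 1; E–I: 1 … (+17 more pairs).
All other pairs contribute 0.
Summing the contributions gives betweenness(A) = 57/2.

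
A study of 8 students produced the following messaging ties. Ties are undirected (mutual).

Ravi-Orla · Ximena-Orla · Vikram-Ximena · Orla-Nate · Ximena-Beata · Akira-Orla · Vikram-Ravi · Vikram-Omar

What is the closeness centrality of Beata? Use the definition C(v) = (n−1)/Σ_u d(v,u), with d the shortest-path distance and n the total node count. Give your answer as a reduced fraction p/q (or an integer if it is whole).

Distances from Beata: Akira:3, Nate:3, Omar:3, Orla:2, Ravi:3, Vikram:2, Ximena:1. Sum = 17.
n = 8, so closeness = 7/17.

7/17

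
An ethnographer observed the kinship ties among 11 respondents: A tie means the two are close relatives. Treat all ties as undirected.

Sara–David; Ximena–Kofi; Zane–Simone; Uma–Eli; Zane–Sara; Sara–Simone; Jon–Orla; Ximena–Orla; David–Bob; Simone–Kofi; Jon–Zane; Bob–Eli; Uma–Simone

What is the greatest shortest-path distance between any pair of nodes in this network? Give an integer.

Eccentricity of each node (its greatest distance to any other): Bob:5, David:4, Eli:5, Jon:4, Kofi:4, Orla:5, Sara:3, Simone:3, Uma:4, Ximena:5, Zane:3.
The maximum eccentricity is 5, realized for instance by the pair Orla–Eli via Orla – Jon – Zane – Simone – Uma – Eli. So the diameter is 5.

5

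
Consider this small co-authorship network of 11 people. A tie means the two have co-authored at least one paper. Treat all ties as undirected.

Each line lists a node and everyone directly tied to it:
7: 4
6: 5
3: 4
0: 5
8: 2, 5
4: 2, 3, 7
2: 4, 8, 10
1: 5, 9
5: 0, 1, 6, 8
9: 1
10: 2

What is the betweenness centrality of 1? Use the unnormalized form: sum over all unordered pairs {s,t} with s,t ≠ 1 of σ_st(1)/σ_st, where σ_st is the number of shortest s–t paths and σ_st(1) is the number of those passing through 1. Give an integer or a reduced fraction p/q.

9

Pairs whose geodesics pass through 1 — 3–9: 1; 7–9: 1; 9–5: 1; 9–6: 1; 9–0: 1; 9–4: 1; 9–2: 1; 9–10: 1; 9–8: 1.
All other pairs contribute 0.
Summing the contributions gives betweenness(1) = 9.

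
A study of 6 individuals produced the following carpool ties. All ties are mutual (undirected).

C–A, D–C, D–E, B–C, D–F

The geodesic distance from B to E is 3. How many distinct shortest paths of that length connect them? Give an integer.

The shortest distance is 3, and the only length-3 path is B–C–D–E. So there is exactly 1 shortest path.

1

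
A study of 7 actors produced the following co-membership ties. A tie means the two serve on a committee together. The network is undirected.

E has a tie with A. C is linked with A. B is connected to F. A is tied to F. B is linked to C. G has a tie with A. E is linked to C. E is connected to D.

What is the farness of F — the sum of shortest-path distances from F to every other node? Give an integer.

Distances from F: A:1, B:1, C:2, D:3, E:2, G:2.
Sum = 1 + 1 + 2 + 3 + 2 + 2 = 11.

11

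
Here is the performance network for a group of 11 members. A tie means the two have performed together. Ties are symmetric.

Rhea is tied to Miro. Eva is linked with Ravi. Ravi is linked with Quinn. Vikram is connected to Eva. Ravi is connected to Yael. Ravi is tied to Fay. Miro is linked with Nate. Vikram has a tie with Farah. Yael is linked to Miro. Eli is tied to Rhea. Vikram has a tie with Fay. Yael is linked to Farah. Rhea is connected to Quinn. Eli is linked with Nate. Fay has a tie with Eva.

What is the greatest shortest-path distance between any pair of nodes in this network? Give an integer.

Eccentricity of each node (its greatest distance to any other): Eli:5, Eva:4, Farah:4, Fay:4, Miro:3, Nate:4, Quinn:3, Ravi:3, Rhea:4, Vikram:5, Yael:3.
The maximum eccentricity is 5, realized for instance by the pair Eli–Vikram via Eli – Nate – Miro – Yael – Farah – Vikram. So the diameter is 5.

5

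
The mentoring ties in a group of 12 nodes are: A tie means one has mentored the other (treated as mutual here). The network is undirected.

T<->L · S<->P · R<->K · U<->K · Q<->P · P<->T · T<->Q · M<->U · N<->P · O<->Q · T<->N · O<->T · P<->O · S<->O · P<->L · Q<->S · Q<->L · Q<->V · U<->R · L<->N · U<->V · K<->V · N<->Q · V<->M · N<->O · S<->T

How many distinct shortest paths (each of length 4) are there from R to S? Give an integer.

2

The shortest distance is 4. The length-4 paths are: R–U–V–Q–S; R–K–V–Q–S.
That gives 2 distinct shortest paths.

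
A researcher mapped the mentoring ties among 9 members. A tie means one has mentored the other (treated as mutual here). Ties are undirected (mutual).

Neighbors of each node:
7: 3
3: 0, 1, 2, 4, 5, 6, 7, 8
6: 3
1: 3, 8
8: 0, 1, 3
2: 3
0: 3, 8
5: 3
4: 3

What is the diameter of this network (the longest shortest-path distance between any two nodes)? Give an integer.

Eccentricity of each node (its greatest distance to any other): 0:2, 1:2, 2:2, 3:1, 4:2, 5:2, 6:2, 7:2, 8:2.
The maximum eccentricity is 2, realized for instance by the pair 8–6 via 8 – 3 – 6. So the diameter is 2.

2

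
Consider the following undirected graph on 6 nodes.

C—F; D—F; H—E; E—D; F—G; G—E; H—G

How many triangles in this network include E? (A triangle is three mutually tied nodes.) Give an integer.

1

E's neighbors: D, G, and H.
Neighbor pairs that are themselves tied: E–G–H. Each forms one triangle with E, for 1 in total.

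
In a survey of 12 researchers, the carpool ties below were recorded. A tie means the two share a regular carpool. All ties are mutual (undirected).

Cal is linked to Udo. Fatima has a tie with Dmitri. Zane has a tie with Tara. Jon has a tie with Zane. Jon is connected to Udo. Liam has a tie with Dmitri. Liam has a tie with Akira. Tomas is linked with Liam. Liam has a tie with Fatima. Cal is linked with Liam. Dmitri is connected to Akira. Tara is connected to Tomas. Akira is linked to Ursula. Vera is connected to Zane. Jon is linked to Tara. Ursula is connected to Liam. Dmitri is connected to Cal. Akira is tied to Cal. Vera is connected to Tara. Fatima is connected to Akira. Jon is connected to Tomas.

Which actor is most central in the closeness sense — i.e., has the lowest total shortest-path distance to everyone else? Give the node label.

Liam

Farness (sum of distances to all others) for each node — Akira:23, Cal:22, Dmitri:24, Fatima:26, Jon:22, Liam:18, Tara:23, Tomas:19, Udo:23, Ursula:27, Vera:32, Zane:29.
The smallest farness is 18, for Liam, so Liam has the highest closeness.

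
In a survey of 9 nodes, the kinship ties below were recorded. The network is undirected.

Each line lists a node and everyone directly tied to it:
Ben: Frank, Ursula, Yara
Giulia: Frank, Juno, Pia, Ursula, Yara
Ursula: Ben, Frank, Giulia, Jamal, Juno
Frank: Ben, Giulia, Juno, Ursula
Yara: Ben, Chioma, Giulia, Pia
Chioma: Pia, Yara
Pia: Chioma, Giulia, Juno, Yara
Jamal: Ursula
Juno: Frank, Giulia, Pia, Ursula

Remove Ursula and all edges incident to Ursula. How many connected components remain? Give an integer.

Without Ursula, the remaining ties split the others into: {Ben, Chioma, Frank, Giulia, Juno, Pia, Yara}; {Jamal}.
That's 2 separate components.

2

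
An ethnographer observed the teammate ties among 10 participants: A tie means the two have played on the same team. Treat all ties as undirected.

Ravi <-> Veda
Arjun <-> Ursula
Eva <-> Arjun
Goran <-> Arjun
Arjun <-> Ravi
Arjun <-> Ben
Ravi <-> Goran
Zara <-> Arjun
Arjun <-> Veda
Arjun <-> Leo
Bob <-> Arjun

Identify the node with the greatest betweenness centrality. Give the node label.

Arjun

Unnormalized betweenness of each node: Arjun:67/2, Ben:0, Bob:0, Eva:0, Goran:0, Leo:0, Ravi:1/2, Ursula:0, Veda:0, Zara:0.
Arjun has the largest value, 67/2, making it the main broker — the node through which the most shortest paths run.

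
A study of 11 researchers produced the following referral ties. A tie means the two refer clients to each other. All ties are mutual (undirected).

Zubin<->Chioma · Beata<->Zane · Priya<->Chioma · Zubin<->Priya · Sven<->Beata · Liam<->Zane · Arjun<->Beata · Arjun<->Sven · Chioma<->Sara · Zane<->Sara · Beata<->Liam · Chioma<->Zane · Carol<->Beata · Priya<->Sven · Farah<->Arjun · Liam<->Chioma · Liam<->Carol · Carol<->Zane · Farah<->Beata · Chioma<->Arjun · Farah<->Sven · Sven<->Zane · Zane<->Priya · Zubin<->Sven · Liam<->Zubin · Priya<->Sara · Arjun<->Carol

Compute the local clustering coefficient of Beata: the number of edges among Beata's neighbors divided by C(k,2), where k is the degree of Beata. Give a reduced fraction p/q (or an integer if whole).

8/15

Beata's neighbors: Arjun, Carol, Farah, Liam, Sven, and Zane (k = 6).
Possible neighbor pairs: C(6,2) = 15. Edges among them: Arjun–Carol, Arjun–Farah, Arjun–Sven, Carol–Liam, Carol–Zane, Farah–Sven, Liam–Zane, Sven–Zane → e = 8.
Clustering(Beata) = 8/15.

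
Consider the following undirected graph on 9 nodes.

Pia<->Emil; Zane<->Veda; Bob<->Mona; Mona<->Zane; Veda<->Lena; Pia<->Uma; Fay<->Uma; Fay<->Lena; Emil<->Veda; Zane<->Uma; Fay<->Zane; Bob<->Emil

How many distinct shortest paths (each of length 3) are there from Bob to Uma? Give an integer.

2

The shortest distance is 3. The length-3 paths are: Bob–Emil–Pia–Uma; Bob–Mona–Zane–Uma.
That gives 2 distinct shortest paths.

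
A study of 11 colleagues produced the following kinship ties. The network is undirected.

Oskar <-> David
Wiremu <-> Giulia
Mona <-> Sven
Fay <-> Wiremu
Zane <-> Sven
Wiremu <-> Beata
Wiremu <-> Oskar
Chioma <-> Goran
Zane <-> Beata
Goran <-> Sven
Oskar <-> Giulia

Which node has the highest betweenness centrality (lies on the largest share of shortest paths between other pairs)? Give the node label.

Wiremu

Unnormalized betweenness of each node: Beata:25, Chioma:0, David:0, Fay:0, Giulia:0, Goran:9, Mona:0, Oskar:9, Sven:23, Wiremu:27, Zane:24.
Wiremu has the largest value, 27, making it the main broker — the node through which the most shortest paths run.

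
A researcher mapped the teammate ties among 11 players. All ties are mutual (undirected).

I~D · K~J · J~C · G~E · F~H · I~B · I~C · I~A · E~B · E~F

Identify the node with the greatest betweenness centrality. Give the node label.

I

Unnormalized betweenness of each node: A:0, B:24, C:16, D:0, E:23, F:9, G:0, H:0, I:32, J:9, K:0.
I has the largest value, 32, making it the main broker — the node through which the most shortest paths run.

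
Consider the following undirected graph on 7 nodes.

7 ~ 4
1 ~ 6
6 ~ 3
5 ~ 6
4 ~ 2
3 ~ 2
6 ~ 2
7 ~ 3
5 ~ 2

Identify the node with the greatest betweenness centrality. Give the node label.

6

Unnormalized betweenness of each node: 1:0, 2:14/3, 3:19/6, 4:5/6, 5:0, 6:35/6, 7:1/2.
6 has the largest value, 35/6, making it the main broker — the node through which the most shortest paths run.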